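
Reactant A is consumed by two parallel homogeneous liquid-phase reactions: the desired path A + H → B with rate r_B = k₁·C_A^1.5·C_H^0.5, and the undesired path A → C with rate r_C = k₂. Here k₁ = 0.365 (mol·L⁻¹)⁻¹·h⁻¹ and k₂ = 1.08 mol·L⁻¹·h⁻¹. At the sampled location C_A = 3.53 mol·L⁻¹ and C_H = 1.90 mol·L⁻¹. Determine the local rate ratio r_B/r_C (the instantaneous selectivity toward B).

S_{B/C} = r_B/r_C = (k₁·C_A^1.5·C_H^0.5)/(k₂) = (k₁/k₂)·C_A^1.5·C_H^0.5.
= (0.365×3.530^1.5×1.900^0.5) / (1.08) = 3.337/1.080 = 3.09.
Since the desired path is higher order in A, keeping C_A high (PFR or concentrated feed) favours B.

3.09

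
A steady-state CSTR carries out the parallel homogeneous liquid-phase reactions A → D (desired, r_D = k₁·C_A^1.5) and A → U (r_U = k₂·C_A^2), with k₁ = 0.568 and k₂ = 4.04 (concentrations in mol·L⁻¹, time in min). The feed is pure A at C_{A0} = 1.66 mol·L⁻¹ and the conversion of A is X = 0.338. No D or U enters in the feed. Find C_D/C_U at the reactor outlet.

0.134

Exit C_A = C_{A0}(1−X) = 1.66×0.662 = 1.099 mol·L⁻¹.
In a CSTR the entire volume is at exit conditions, so r_D = 0.568×1.099^1.5 = 0.6543 and r_U = 4.04×1.099^2 = 4.879.
Overall selectivity = C_D/C_U = r_Dτ/(r_Uτ) = r_D/r_U = 0.134.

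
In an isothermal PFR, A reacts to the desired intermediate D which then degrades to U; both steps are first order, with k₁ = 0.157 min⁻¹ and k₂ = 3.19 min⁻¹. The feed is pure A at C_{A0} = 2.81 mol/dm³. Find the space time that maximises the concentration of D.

Setting dC_D/dτ = 0 gives τ_opt = ln(k₂/k₁)/(k₂−k₁).
= ln(3.19/0.157)/(3.19−0.157) = ln(20.32)/3.033 = 3.012/3.033 = 0.993 min.

0.993 min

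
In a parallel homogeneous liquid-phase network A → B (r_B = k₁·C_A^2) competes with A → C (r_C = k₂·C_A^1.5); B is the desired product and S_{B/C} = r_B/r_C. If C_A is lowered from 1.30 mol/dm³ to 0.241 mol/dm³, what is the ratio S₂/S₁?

S_{B/C} = (k₁/k₂)·C_A^0.5, so S₂/S₁ = (C_{A,2}/C_{A,1})^0.5.
= (0.241/1.30)^0.5 = (0.1854)^0.5 = 0.431.

0.431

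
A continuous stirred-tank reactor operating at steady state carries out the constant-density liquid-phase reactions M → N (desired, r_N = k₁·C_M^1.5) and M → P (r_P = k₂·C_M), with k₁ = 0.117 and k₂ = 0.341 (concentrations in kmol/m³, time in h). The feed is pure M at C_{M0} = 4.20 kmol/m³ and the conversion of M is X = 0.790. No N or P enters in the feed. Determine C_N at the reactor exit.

0.809 kmol/m³

Exit C_M = C_{M0}(1−X) = 4.20×0.210 = 0.8820 kmol/m³.
Rates in a CSTR are evaluated at the outlet concentration: r_N = 0.117×0.8820^1.5 = 0.09691, r_P = 0.341×0.8820 = 0.3008.
Fraction of consumed M going to N: r_N/(r_N+r_P) = 0.2437.
C_N = 0.2437·C_{M0}·X = 0.2437×4.20×0.790 = 0.809 kmol/m³.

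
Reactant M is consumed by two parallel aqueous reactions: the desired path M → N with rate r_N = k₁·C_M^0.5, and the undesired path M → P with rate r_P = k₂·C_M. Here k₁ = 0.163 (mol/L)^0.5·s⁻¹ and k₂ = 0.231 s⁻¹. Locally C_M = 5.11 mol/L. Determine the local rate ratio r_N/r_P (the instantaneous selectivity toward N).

0.312

S_{N/P} = r_N/r_P = (k₁·C_M^0.5)/(k₂·C_M) = (k₁/k₂)·C_M^-0.5.
= (0.163×5.110^0.5) / (0.231×5.110) = 0.3685/1.180 = 0.312.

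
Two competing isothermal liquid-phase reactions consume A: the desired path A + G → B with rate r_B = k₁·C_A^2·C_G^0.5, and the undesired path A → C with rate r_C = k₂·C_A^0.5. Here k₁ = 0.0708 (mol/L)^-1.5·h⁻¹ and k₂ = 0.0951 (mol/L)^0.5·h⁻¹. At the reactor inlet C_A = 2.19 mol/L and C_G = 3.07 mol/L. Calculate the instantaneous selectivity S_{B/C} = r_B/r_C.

4.23

S_{B/C} = r_B/r_C = (k₁·C_A^2·C_G^0.5)/(k₂·C_A^0.5) = (k₁/k₂)·C_A^1.5·C_G^0.5.
= (0.0708×2.190^2×3.070^0.5) / (0.0951×2.190^0.5) = 0.5950/0.1407 = 4.23.
Since the desired path is higher order in A, keeping C_A high (PFR or concentrated feed) favours B.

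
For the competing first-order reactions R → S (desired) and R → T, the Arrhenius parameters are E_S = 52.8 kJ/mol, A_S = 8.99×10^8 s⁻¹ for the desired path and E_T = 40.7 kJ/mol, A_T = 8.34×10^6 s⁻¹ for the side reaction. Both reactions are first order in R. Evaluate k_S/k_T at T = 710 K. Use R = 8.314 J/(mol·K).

13.9

Since both paths have the same order in R, the concentration cancels and S_{S/T} = k_S/k_T = (A_S/A_T)·exp[(E_T−E_S)/(RT)].
(E_T−E_S)/(RT) = (40.7−52.8)×10³/(8.314×710) = -12100/5903 = -2.050.
k_S/k_T = (8.99×10^8/8.34×10^6)·exp(-2.050) = 107.8 × 0.1288 = 13.9.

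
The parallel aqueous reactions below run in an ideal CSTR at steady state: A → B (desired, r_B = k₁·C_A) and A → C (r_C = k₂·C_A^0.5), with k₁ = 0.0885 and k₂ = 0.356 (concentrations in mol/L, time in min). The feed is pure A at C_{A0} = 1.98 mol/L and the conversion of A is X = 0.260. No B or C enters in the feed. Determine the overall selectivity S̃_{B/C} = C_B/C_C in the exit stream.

Exit C_A = C_{A0}(1−X) = 1.98×0.740 = 1.465 mol/L.
Rates in a CSTR are evaluated at the outlet concentration: r_B = 0.0885×1.465 = 0.1297, r_C = 0.356×1.465^0.5 = 0.4309.
Overall selectivity = C_B/C_C = r_Bτ/(r_Cτ) = r_B/r_C = 0.301.

0.301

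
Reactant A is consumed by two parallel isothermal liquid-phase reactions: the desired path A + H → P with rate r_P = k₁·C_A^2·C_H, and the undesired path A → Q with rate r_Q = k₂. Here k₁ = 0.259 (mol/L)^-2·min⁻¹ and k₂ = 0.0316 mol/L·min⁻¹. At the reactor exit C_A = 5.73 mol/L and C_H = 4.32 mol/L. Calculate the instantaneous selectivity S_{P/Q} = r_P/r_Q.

S_{P/Q} = r_P/r_Q = (k₁·C_A^2·C_H)/(k₂) = (k₁/k₂)·C_A^2·C_H.
= (0.259×5.730^2×4.320) / (0.0316) = 36.74/0.03160 = 1163.

1163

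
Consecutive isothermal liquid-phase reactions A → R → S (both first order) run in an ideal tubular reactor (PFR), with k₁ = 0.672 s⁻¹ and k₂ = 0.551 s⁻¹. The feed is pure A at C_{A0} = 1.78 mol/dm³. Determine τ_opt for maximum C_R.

Setting dC_R/dτ = 0 gives τ_opt = ln(k₂/k₁)/(k₂−k₁).
= ln(0.551/0.672)/(0.551−0.672) = ln(0.8199)/-0.1210 = -0.1985/-0.1210 = 1.64 s.

1.64 s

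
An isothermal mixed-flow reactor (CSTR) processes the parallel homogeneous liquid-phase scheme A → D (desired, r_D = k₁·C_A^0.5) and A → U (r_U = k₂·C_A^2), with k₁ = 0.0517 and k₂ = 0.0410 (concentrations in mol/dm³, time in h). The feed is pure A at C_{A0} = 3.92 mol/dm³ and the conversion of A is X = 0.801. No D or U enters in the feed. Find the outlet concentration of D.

2.03 mol/dm³

Exit C_A = C_{A0}(1−X) = 3.92×0.199 = 0.7801 mol/dm³.
In a CSTR the entire volume is at exit conditions, so r_D = 0.0517×0.7801^0.5 = 0.04566 and r_U = 0.0410×0.7801^2 = 0.02495.
Fraction of consumed A going to D: r_D/(r_D+r_U) = 0.6467.
C_D = 0.6467·C_{A0}·X = 0.6467×3.92×0.801 = 2.03 mol/dm³.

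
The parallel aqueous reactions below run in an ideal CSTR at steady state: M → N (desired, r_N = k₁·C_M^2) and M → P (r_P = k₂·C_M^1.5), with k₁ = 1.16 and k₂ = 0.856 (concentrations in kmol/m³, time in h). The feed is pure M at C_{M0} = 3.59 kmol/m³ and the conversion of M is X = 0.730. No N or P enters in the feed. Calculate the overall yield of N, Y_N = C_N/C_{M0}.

0.417

Exit C_M = C_{M0}(1−X) = 3.59×0.270 = 0.9693 kmol/m³.
A CSTR operates uniformly at the exit composition, giving r_N = 1.090 and r_P = 0.8169 (each k·C_M^n at C_M = 0.9693).
Fraction of consumed M going to N: r_N/(r_N+r_P) = 0.5716.
C_N = 0.5716·C_{M0}·X = 0.5716×3.59×0.730 = 1.50 kmol/m³; Y_N = C_N/C_{M0} = 0.417.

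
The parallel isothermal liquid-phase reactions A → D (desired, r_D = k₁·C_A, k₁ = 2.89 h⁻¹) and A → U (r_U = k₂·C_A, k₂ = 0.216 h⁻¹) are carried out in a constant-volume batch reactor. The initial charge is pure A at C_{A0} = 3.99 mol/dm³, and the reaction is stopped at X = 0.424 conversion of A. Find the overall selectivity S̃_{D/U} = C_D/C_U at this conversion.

13.4

C_A = C_{A0}(1−X) = 2.298 mol/dm³.
Both paths are first order in A, so the instantaneous fraction to D is constant: dC_D/d(−C_A) = k₁/(k₁+k₂) = 0.9305.
C_D = 0.9305·(C_{A0}−C_A) = 0.9305×1.692 = 1.57 mol/dm³.
C_U = (C_{A0}−C_A)−C_D = 0.1176 mol/dm³; S̃_{D/U} = 1.574/0.1176 = 13.4.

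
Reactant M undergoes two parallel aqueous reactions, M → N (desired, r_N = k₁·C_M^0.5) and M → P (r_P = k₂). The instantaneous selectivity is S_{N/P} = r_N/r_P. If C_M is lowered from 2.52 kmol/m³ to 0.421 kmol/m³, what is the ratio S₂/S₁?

0.409

S_{N/P} = (k₁/k₂)·C_M^0.5, so S₂/S₁ = (C_{M,2}/C_{M,1})^0.5.
= (0.421/2.52)^0.5 = (0.1671)^0.5 = 0.409.
Selectivity toward N falls as C_M falls — high-concentration operation is favoured.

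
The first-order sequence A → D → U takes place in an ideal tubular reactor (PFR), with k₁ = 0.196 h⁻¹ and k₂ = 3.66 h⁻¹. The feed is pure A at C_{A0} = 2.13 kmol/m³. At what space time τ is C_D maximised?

0.845 h

Setting dC_D/dτ = 0 gives τ_opt = ln(k₂/k₁)/(k₂−k₁).
= ln(3.66/0.196)/(3.66−0.196) = ln(18.67)/3.464 = 2.927/3.464 = 0.845 h.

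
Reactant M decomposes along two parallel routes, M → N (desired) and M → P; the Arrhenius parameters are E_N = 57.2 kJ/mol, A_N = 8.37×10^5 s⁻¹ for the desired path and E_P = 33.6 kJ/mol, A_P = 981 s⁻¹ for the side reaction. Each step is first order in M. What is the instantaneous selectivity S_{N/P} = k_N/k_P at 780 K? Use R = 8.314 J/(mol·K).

22.4

Since both paths have the same order in M, the concentration cancels and S_{N/P} = k_N/k_P = (A_N/A_P)·exp[(E_P−E_N)/(RT)].
(E_P−E_N)/(RT) = (33.6−57.2)×10³/(8.314×780) = -23600/6485 = -3.639.
k_N/k_P = (8.37×10^5/981)·exp(-3.639) = 853.2 × 0.02627 = 22.4.
Since E_N > E_P, raising the temperature improves selectivity toward N.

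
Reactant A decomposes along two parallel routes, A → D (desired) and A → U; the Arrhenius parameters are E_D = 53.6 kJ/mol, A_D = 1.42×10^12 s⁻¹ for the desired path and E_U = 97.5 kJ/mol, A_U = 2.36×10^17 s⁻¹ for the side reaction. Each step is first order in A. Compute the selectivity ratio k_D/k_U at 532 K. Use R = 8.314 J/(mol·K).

0.123

With equal orders, S_{D/U} = k_D/k_U = (A_D/A_U)·exp[(E_U−E_D)/(RT)].
(E_U−E_D)/(RT) = (97.5−53.6)×10³/(8.314×532) = 43900/4423 = 9.925.
k_D/k_U = (1.42×10^12/2.36×10^17)·exp(9.925) = 6.017×10^-6 × 20441 = 0.123.
Since E_D < E_U, lowering the temperature improves selectivity toward D.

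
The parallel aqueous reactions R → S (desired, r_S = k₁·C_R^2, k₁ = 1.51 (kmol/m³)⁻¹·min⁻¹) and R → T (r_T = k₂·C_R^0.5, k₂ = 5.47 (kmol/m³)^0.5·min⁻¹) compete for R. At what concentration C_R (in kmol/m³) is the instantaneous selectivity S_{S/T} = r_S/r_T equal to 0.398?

1.28 kmol/m³

S_{S/T} = (k₁/k₂)·C_R^1.5 ⇒ C_R = (S·k₂/k₁)^(1/1.5).
= (0.398×5.47/1.51)^(0.6667) = (1.442)^(0.6667) = 1.28 kmol/m³.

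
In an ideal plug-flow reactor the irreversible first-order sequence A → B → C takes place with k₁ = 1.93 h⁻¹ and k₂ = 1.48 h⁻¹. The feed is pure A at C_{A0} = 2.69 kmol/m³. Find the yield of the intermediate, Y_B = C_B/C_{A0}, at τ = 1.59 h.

0.208

For first-order series with pure A initially, C_B(τ) = k₁C_{A0}/(k₂−k₁)·(e^(−k₁τ) − e^(−k₂τ)).
e^(−k₁τ) = e^(−1.93×1.59) = e^(−3.069) = 0.04648; e^(−k₂τ) = e^(−2.353) = 0.09506.
C_B = 1.93×2.69/(1.48−1.93) × (0.04648−0.09506) = (-11.54)×(-0.04858) = 0.5605 kmol/m³.
Y_B = C_B/C_{A0} = 0.5605/2.69 = 0.208.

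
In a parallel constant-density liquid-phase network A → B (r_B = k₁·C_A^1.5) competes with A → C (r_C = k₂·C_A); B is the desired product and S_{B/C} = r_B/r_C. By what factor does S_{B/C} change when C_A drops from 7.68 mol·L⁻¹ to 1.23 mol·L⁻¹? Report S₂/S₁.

S_{B/C} = (k₁/k₂)·C_A^0.5, so S₂/S₁ = (C_{A,2}/C_{A,1})^0.5.
= (1.23/7.68)^0.5 = (0.1602)^0.5 = 0.400.
Selectivity toward B falls as C_A falls — high-concentration operation is favoured.

0.400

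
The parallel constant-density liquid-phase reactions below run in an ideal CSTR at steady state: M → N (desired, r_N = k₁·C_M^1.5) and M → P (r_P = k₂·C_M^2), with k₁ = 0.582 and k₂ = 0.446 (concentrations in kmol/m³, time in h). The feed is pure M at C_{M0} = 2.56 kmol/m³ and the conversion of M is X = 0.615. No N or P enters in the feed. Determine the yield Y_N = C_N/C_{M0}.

Exit C_M = C_{M0}(1−X) = 2.56×0.385 = 0.9856 kmol/m³.
In a CSTR the entire volume is at exit conditions, so r_N = 0.582×0.9856^1.5 = 0.5695 and r_P = 0.446×0.9856^2 = 0.4332.
Fraction of consumed M going to N: r_N/(r_N+r_P) = 0.5679.
C_N = 0.5679·C_{M0}·X = 0.5679×2.56×0.615 = 0.894 kmol/m³; Y_N = C_N/C_{M0} = 0.349.

0.349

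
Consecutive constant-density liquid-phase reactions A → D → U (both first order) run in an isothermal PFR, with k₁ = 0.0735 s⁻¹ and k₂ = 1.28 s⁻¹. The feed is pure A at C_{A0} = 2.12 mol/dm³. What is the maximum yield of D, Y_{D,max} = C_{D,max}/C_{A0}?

For a first-order series the maximum intermediate yield is C_{D,max}/C_{A0} = (k₁/k₂)^[k₂/(k₂−k₁)].
= (0.0735/1.28)^(1.28/(1.28−0.0735)) = (0.05742)^(1.061) = 0.04825.

0.0482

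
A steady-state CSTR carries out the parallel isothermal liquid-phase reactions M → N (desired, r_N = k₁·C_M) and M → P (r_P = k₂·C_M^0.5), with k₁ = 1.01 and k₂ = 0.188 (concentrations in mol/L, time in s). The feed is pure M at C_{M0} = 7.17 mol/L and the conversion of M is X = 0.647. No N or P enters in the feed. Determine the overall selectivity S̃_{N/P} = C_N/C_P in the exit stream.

Exit C_M = C_{M0}(1−X) = 7.17×0.353 = 2.531 mol/L.
Rates in a CSTR are evaluated at the outlet concentration: r_N = 1.01×2.531 = 2.556, r_P = 0.188×2.531^0.5 = 0.2991.
Overall selectivity = C_N/C_P = r_Nτ/(r_Pτ) = r_N/r_P = 8.55.

8.55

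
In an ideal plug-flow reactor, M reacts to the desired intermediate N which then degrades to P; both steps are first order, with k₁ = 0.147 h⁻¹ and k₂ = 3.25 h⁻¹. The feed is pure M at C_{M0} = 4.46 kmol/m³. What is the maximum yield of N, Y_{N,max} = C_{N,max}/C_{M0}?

At the optimum, C_{N,max}/C_{M0} = (k₁/k₂)^[k₂/(k₂−k₁)].
= (0.147/3.25)^(3.25/(3.25−0.147)) = (0.04523)^(1.047) = 0.03906.

0.0391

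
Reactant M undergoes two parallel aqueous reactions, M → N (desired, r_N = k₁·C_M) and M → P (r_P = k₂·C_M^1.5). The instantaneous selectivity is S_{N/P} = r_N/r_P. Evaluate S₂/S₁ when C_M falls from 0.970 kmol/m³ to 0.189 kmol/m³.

2.27

S_{N/P} = (k₁/k₂)·C_M^-0.5, so S₂/S₁ = (C_{M,2}/C_{M,1})^-0.5.
= (0.189/0.970)^(-0.5) = (0.1948)^(-0.5) = 2.27.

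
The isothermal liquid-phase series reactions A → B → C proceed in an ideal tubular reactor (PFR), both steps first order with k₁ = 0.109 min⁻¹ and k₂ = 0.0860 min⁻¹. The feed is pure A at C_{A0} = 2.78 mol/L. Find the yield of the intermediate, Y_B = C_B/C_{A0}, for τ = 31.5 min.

0.163

The intermediate concentration in a first-order A→B→C sequence is C_B = k₁C_{A0}(e^(−k₁τ) − e^(−k₂τ))/(k₂−k₁).
e^(−k₁τ) = e^(−0.109×31.5) = e^(−3.433) = 0.03227; e^(−k₂τ) = e^(−2.709) = 0.06660.
C_B = 0.109×2.78/(0.0860−0.109) × (0.03227−0.06660) = (-13.17)×(-0.03433) = 0.4523 mol/L.
Y_B = C_B/C_{A0} = 0.4523/2.78 = 0.163.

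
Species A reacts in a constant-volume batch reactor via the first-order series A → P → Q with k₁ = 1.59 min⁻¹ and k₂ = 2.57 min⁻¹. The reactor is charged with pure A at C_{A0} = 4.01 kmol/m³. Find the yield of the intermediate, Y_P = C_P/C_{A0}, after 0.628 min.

0.275

The intermediate concentration in a first-order A→B→C sequence is C_P = k₁C_{A0}(e^(−k₁t) − e^(−k₂t))/(k₂−k₁).
e^(−k₁t) = e^(−1.59×0.628) = e^(−0.9985) = 0.3684; e^(−k₂t) = e^(−1.614) = 0.1991.
C_P = 1.59×4.01/(2.57−1.59) × (0.3684−0.1991) = 6.506×0.1693 = 1.102 kmol/m³.
Y_P = C_P/C_{A0} = 1.102/4.01 = 0.275.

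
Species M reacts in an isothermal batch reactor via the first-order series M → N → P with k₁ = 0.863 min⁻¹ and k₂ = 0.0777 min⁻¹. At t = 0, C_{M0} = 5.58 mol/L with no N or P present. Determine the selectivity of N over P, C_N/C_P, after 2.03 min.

For first-order series with pure M initially, C_N(t) = k₁C_{M0}/(k₂−k₁)·(e^(−k₁t) − e^(−k₂t)).
e^(−k₁t) = e^(−0.863×2.03) = e^(−1.752) = 0.1734; e^(−k₂t) = e^(−0.1577) = 0.8541.
C_N = 0.863×5.58/(0.0777−0.863) × (0.1734−0.8541) = (-6.132)×(-0.6806) = 4.174 mol/L.
C_M = C_{M0}e^(−k₁t) = 0.9678 mol/L, so C_P = C_{M0}−C_M−C_N = 0.4385 mol/L; C_N/C_P = 9.52.

9.52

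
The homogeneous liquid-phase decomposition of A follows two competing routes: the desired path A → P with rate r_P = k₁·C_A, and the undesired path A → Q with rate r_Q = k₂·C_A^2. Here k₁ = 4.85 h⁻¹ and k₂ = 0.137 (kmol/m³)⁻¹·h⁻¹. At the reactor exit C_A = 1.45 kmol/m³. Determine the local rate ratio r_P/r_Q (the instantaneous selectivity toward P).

24.4

S_{P/Q} = r_P/r_Q = (k₁·C_A)/(k₂·C_A^2) = (k₁/k₂)·C_A⁻¹.
= (4.85×1.450) / (0.137×1.450^2) = 7.032/0.2880 = 24.4.
The undesired path is higher order in A, so low C_A (CSTR or dilute feed) favours P.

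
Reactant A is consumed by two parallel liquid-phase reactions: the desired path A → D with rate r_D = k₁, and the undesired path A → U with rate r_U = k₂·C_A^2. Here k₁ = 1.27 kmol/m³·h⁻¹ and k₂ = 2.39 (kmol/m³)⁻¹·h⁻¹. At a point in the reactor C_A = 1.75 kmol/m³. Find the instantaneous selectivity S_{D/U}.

S_{D/U} = r_D/r_U = (k₁)/(k₂·C_A^2) = (k₁/k₂)·C_A^-2.
= (1.27) / (2.39×1.750^2) = 1.270/7.319 = 0.174.

0.174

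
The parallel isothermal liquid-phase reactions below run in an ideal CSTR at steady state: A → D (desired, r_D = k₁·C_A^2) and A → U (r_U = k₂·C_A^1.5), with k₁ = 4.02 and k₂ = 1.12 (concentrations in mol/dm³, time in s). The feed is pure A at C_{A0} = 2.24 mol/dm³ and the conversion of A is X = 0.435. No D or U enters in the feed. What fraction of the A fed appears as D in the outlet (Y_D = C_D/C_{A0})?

Exit C_A = C_{A0}(1−X) = 2.24×0.565 = 1.266 mol/dm³.
Rates in a CSTR are evaluated at the outlet concentration: r_D = 4.02×1.266^2 = 6.439, r_U = 1.12×1.266^1.5 = 1.595.
Fraction of consumed A going to D: r_D/(r_D+r_U) = 0.8015.
C_D = 0.8015·C_{A0}·X = 0.8015×2.24×0.435 = 0.781 mol/dm³; Y_D = C_D/C_{A0} = 0.349.

0.349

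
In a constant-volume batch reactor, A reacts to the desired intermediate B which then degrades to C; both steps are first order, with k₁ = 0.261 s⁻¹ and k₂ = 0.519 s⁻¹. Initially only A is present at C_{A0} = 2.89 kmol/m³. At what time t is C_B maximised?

2.66 s

Setting dC_B/dt = 0 gives t_opt = ln(k₂/k₁)/(k₂−k₁).
= ln(0.519/0.261)/(0.519−0.261) = ln(1.989)/0.2580 = 0.6874/0.2580 = 2.66 s.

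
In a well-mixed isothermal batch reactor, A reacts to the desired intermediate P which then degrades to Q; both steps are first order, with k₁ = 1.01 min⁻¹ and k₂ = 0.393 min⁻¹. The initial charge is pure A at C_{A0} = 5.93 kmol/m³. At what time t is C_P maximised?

1.53 min

The intermediate peaks when r₁ = r₂, i.e. k₁e^(−k₁t) = k₂e^(−k₂t), giving t_opt = ln(k₂/k₁)/(k₂−k₁).
= ln(0.393/1.01)/(0.393−1.01) = ln(0.3891)/-0.6170 = -0.9439/-0.6170 = 1.53 min.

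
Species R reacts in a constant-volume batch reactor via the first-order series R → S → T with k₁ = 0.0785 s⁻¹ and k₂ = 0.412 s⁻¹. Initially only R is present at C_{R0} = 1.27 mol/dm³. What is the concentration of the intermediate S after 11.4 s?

0.119 mol/dm³

For first-order series with pure R initially, C_S(t) = k₁C_{R0}/(k₂−k₁)·(e^(−k₁t) − e^(−k₂t)).
e^(−k₁t) = e^(−0.0785×11.4) = e^(−0.8949) = 0.4086; e^(−k₂t) = e^(−4.697) = 0.009124.
C_S = 0.0785×1.27/(0.412−0.0785) × (0.4086−0.009124) = 0.2989×0.3995 = 0.1194 mol/dm³.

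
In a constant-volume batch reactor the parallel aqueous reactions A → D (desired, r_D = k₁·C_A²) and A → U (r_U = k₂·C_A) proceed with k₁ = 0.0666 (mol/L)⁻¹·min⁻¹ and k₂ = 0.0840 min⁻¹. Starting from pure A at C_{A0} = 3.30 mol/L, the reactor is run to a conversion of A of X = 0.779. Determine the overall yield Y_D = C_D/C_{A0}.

C_A = C_{A0}(1−X) = 0.7293 mol/L.
Along a PFR/batch, dC_U/dC_A = −r_U/(r_D+r_U) = −k₂/(k₂+k₁·C_A).
Integrating from C_{A0} to C_A: C_U = (0.0840/0.0666)·ln[(0.0840+0.0666·3.30)/(0.0840+0.0666·0.729)] = 1.261·ln(0.3038/0.1326) = 1.046 mol/L.
Then C_D = (C_{A0}−C_A) − C_U = 2.571 − 1.046 = 1.525 mol/L.
Y_D = C_D/C_{A0} = 1.525/3.30 = 0.462.

0.462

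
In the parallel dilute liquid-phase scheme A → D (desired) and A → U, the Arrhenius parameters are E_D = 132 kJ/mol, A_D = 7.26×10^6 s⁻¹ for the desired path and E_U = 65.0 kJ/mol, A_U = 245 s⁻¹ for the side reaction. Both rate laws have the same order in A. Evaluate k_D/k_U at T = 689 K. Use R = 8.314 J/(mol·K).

0.247

k_D/k_U = (A_D/A_U)·exp[−(E_D−E_U)/(RT)] = (A_D/A_U)·exp[(E_U−E_D)/(RT)].
(E_U−E_D)/(RT) = (65.0−132)×10³/(8.314×689) = -67000/5728 = -11.70.
k_D/k_U = (7.26×10^6/245)·exp(-11.70) = 29633 × 8.325×10^-6 = 0.247.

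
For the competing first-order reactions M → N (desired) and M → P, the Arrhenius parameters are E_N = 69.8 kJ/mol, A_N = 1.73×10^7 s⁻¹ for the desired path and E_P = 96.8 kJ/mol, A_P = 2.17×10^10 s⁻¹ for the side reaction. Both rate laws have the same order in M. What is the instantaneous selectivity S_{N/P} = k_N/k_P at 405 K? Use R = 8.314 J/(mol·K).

With equal orders, S_{N/P} = k_N/k_P = (A_N/A_P)·exp[(E_P−E_N)/(RT)].
(E_P−E_N)/(RT) = (96.8−69.8)×10³/(8.314×405) = 27000/3367 = 8.019.
k_N/k_P = (1.73×10^7/2.17×10^10)·exp(8.019) = 7.972×10^-4 × 3037 = 2.42.
Since E_N < E_P, lowering the temperature improves selectivity toward N.

2.42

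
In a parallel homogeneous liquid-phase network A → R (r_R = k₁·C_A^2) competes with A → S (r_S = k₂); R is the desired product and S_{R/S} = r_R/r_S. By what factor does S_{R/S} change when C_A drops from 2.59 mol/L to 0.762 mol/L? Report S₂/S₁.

S_{R/S} = (k₁/k₂)·C_A^2, so S₂/S₁ = (C_{A,2}/C_{A,1})^2.
= (0.762/2.59)^2 = (0.2942)^2 = 0.0866.
Selectivity toward R falls as C_A falls — high-concentration operation is favoured.

0.0866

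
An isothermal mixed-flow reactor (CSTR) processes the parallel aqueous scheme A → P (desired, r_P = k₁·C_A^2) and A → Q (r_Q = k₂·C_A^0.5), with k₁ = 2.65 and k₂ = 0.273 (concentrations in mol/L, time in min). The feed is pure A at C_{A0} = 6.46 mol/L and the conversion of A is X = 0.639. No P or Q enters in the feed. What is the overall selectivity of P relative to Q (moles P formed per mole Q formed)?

Exit C_A = C_{A0}(1−X) = 6.46×0.361 = 2.332 mol/L.
A CSTR operates uniformly at the exit composition, giving r_P = 14.41 and r_Q = 0.4169 (each k·C_A^n at C_A = 2.332).
Overall selectivity = C_P/C_Q = r_Pτ/(r_Qτ) = r_P/r_Q = 34.6.

34.6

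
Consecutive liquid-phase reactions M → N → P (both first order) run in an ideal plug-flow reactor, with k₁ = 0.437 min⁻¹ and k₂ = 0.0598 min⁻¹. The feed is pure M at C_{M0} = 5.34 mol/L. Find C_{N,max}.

3.90 mol/L

For a first-order series the maximum intermediate yield is C_{N,max}/C_{M0} = (k₁/k₂)^[k₂/(k₂−k₁)].
= (0.437/0.0598)^(0.0598/(0.0598−0.437)) = (7.308)^(-0.1585) = 0.7296.
C_{N,max} = 0.7296×5.34 = 3.90 mol/L.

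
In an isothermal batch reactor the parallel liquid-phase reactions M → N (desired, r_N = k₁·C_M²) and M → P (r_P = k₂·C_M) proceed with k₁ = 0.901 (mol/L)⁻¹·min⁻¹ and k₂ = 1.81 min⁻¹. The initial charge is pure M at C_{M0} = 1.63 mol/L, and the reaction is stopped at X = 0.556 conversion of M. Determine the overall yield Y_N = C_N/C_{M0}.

0.203

C_M = C_{M0}(1−X) = 0.7237 mol/L.
Along a PFR/batch, dC_P/dC_M = −r_P/(r_N+r_P) = −k₂/(k₂+k₁·C_M).
Integrating from C_{M0} to C_M: C_P = (1.81/0.901)·ln[(1.81+0.901·1.63)/(1.81+0.901·0.724)] = 2.009·ln(3.279/2.462) = 0.5754 mol/L.
Then C_N = (C_{M0}−C_M) − C_P = 0.9063 − 0.5754 = 0.3309 mol/L.
Y_N = C_N/C_{M0} = 0.3309/1.63 = 0.203.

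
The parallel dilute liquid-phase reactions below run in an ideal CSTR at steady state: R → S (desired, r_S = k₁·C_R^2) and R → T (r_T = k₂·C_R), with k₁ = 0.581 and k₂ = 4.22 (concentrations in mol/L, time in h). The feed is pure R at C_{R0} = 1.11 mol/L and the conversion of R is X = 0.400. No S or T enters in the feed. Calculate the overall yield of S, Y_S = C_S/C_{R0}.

Exit C_R = C_{R0}(1−X) = 1.11×0.600 = 0.6660 mol/L.
In a CSTR the entire volume is at exit conditions, so r_S = 0.581×0.6660^2 = 0.2577 and r_T = 4.22×0.6660 = 2.811.
Fraction of consumed R going to S: r_S/(r_S+r_T) = 0.08399.
C_S = 0.08399·C_{R0}·X = 0.08399×1.11×0.400 = 0.0373 mol/L; Y_S = C_S/C_{R0} = 0.0336.

0.0336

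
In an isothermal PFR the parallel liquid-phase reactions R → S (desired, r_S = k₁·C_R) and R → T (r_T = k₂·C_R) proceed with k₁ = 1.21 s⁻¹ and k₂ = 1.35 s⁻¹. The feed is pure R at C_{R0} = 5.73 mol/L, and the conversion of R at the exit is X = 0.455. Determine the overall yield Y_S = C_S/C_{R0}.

0.215

C_R = C_{R0}(1−X) = 3.123 mol/L.
Both paths are first order in R, so the instantaneous fraction to S is constant: dC_S/d(−C_R) = k₁/(k₁+k₂) = 0.4727.
C_S = 0.4727·(C_{R0}−C_R) = 0.4727×2.607 = 1.23 mol/L.
Y_S = C_S/C_{R0} = 1.232/5.73 = 0.215.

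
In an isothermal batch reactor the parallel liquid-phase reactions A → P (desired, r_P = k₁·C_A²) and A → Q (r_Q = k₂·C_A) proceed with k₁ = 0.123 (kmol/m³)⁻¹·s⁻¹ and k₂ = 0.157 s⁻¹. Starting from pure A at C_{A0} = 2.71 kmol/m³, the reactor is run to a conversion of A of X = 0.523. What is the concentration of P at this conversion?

0.857 kmol/m³

C_A = C_{A0}(1−X) = 1.293 kmol/m³.
Along a PFR/batch, dC_Q/dC_A = −r_Q/(r_P+r_Q) = −k₂/(k₂+k₁·C_A).
Integrating from C_{A0} to C_A: C_Q = (0.157/0.123)·ln[(0.157+0.123·2.71)/(0.157+0.123·1.29)] = 1.276·ln(0.4903/0.3160) = 0.5608 kmol/m³.
Then C_P = (C_{A0}−C_A) − C_Q = 1.417 − 0.5608 = 0.8565 kmol/m³.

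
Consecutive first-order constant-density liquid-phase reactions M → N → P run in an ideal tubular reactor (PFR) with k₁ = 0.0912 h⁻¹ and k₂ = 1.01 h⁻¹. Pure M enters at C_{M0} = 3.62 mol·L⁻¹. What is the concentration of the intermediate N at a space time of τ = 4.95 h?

Solving the coupled first-order balances gives C_N(τ) = [k₁/(k₂−k₁)]·C_{M0}·(e^(−k₁τ) − e^(−k₂τ)).
e^(−k₁τ) = e^(−0.0912×4.95) = e^(−0.4514) = 0.6367; e^(−k₂τ) = e^(−5.000) = 0.006741.
C_N = 0.0912×3.62/(1.01−0.0912) × (0.6367−0.006741) = 0.3593×0.6300 = 0.2264 mol·L⁻¹.

0.226 mol·L⁻¹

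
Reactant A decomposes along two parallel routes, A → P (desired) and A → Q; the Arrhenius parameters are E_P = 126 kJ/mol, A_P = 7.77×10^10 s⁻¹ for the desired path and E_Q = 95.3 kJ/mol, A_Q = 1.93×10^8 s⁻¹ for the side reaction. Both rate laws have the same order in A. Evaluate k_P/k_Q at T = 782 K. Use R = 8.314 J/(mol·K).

3.58

k_P/k_Q = (A_P/A_Q)·exp[−(E_P−E_Q)/(RT)] = (A_P/A_Q)·exp[(E_Q−E_P)/(RT)].
(E_Q−E_P)/(RT) = (95.3−126)×10³/(8.314×782) = -30700/6502 = -4.722.
k_P/k_Q = (7.77×10^10/1.93×10^8)·exp(-4.722) = 402.6 × 0.008898 = 3.58.
Since E_P > E_Q, raising the temperature improves selectivity toward P.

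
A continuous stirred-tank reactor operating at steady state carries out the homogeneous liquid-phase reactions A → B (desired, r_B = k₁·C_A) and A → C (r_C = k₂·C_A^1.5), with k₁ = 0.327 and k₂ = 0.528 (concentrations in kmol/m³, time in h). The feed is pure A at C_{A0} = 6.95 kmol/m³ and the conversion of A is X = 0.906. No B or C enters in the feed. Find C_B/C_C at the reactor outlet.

0.766

Exit C_A = C_{A0}(1−X) = 6.95×0.0940 = 0.6533 kmol/m³.
Rates in a CSTR are evaluated at the outlet concentration: r_B = 0.327×0.6533 = 0.2136, r_C = 0.528×0.6533^1.5 = 0.2788.
Overall selectivity = C_B/C_C = r_Bτ/(r_Cτ) = r_B/r_C = 0.766.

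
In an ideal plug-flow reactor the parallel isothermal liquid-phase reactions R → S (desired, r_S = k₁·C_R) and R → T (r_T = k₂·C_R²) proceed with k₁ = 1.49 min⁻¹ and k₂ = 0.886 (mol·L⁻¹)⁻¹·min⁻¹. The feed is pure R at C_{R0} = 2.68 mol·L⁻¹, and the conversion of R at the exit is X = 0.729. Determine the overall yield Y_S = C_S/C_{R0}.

C_R = C_{R0}(1−X) = 0.7263 mol·L⁻¹.
Along a PFR/batch, dC_S/dC_R = −r_S/(r_S+r_T) = −k₁/(k₁+k₂·C_R).
Integrating from C_{R0} to C_R: C_S = (1.49/0.886)·ln[(1.49+0.886·2.68)/(1.49+0.886·0.726)] = 1.682·ln(3.864/2.133) = 0.9991 mol·L⁻¹.
Y_S = C_S/C_{R0} = 0.9991/2.68 = 0.373.

0.373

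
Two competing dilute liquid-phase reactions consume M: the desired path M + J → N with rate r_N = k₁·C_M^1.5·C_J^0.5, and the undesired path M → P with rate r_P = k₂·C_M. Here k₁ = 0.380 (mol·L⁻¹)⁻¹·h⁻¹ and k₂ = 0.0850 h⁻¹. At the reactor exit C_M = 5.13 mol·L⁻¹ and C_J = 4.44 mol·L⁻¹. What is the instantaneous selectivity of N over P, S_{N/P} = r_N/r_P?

S_{N/P} = r_N/r_P = (k₁·C_M^1.5·C_J^0.5)/(k₂·C_M) = (k₁/k₂)·C_M^0.5·C_J^0.5.
= (0.380×5.130^1.5×4.440^0.5) / (0.0850×5.130) = 9.304/0.4361 = 21.3.
Since the desired path is higher order in M, keeping C_M high (PFR or concentrated feed) favours N.

21.3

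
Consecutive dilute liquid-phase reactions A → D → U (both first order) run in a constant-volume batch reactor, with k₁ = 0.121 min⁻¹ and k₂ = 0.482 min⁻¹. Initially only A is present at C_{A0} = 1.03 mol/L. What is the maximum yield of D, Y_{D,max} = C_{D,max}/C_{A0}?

Evaluating C_D at t_opt = ln(k₂/k₁)/(k₂−k₁) gives C_{D,max}/C_{A0} = (k₁/k₂)^[k₂/(k₂−k₁)].
= (0.121/0.482)^(0.482/(0.482−0.121)) = (0.2510)^(1.335) = 0.1580.

0.158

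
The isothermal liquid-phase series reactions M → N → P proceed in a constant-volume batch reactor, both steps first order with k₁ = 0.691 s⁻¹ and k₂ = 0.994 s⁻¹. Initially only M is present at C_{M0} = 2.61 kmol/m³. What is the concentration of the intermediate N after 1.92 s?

For first-order series with pure M initially, C_N(t) = k₁C_{M0}/(k₂−k₁)·(e^(−k₁t) − e^(−k₂t)).
e^(−k₁t) = e^(−0.691×1.92) = e^(−1.327) = 0.2653; e^(−k₂t) = e^(−1.908) = 0.1483.
C_N = 0.691×2.61/(0.994−0.691) × (0.2653−0.1483) = 5.952×0.1170 = 0.6966 kmol/m³.

0.697 kmol/m³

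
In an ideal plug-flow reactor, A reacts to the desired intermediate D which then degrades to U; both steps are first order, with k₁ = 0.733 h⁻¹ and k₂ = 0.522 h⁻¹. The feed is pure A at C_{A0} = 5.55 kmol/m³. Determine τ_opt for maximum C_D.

1.61 h

For first-order series the maximum of C_D occurs at τ_opt = ln(k₂/k₁)/(k₂−k₁).
= ln(0.522/0.733)/(0.522−0.733) = ln(0.7121)/-0.2110 = -0.3395/-0.2110 = 1.61 h.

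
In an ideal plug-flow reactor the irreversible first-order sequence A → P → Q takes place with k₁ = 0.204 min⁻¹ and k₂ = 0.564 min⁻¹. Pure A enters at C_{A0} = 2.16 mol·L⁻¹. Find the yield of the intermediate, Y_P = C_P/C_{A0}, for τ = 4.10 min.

0.189

Solving the coupled first-order balances gives C_P(τ) = [k₁/(k₂−k₁)]·C_{A0}·(e^(−k₁τ) − e^(−k₂τ)).
e^(−k₁τ) = e^(−0.204×4.10) = e^(−0.8364) = 0.4333; e^(−k₂τ) = e^(−2.312) = 0.09902.
C_P = 0.204×2.16/(0.564−0.204) × (0.4333−0.09902) = 1.224×0.3342 = 0.4091 mol·L⁻¹.
Y_P = C_P/C_{A0} = 0.4091/2.16 = 0.189.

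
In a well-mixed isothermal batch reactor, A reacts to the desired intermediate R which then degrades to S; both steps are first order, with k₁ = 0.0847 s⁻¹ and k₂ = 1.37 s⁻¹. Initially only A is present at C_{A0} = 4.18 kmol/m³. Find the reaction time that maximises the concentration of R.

2.17 s

The intermediate peaks when r₁ = r₂, i.e. k₁e^(−k₁t) = k₂e^(−k₂t), giving t_opt = ln(k₂/k₁)/(k₂−k₁).
= ln(1.37/0.0847)/(1.37−0.0847) = ln(16.17)/1.285 = 2.783/1.285 = 2.17 s.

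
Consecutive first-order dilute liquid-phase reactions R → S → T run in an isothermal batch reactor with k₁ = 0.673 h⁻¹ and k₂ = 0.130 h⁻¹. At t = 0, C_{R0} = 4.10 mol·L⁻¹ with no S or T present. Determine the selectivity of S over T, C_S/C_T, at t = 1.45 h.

The intermediate concentration in a first-order A→B→C sequence is C_S = k₁C_{R0}(e^(−k₁t) − e^(−k₂t))/(k₂−k₁).
e^(−k₁t) = e^(−0.673×1.45) = e^(−0.9758) = 0.3769; e^(−k₂t) = e^(−0.1885) = 0.8282.
C_S = 0.673×4.10/(0.130−0.673) × (0.3769−0.8282) = (-5.082)×(-0.4513) = 2.293 mol·L⁻¹.
C_R = C_{R0}e^(−k₁t) = 1.545 mol·L⁻¹, so C_T = C_{R0}−C_R−C_S = 0.2614 mol·L⁻¹; C_S/C_T = 8.78.

8.78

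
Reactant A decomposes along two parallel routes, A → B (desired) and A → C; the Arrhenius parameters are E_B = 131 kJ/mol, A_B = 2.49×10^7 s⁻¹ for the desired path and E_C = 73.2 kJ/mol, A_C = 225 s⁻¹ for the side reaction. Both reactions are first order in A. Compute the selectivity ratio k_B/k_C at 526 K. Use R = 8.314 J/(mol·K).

With equal orders, S_{B/C} = k_B/k_C = (A_B/A_C)·exp[(E_C−E_B)/(RT)].
(E_C−E_B)/(RT) = (73.2−131)×10³/(8.314×526) = -57800/4373 = -13.22.
k_B/k_C = (2.49×10^7/225)·exp(-13.22) = 1.107×10^5 × 1.819×10^-6 = 0.201.

0.201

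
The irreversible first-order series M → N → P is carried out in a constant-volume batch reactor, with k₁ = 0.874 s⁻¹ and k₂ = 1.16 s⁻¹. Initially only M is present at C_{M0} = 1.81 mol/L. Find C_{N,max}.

Evaluating C_N at t_opt = ln(k₂/k₁)/(k₂−k₁) gives C_{N,max}/C_{M0} = (k₁/k₂)^[k₂/(k₂−k₁)].
= (0.874/1.16)^(1.16/(1.16−0.874)) = (0.7534)^(4.056) = 0.3172.
C_{N,max} = 0.3172×1.81 = 0.574 mol/L.

0.574 mol/L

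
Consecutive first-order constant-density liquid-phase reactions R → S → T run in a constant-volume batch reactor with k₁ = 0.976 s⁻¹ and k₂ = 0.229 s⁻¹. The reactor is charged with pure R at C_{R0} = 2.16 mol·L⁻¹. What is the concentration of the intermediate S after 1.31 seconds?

1.30 mol·L⁻¹

The intermediate concentration in a first-order A→B→C sequence is C_S = k₁C_{R0}(e^(−k₁t) − e^(−k₂t))/(k₂−k₁).
e^(−k₁t) = e^(−0.976×1.31) = e^(−1.279) = 0.2784; e^(−k₂t) = e^(−0.3000) = 0.7408.
C_S = 0.976×2.16/(0.229−0.976) × (0.2784−0.7408) = (-2.822)×(-0.4624) = 1.305 mol·L⁻¹.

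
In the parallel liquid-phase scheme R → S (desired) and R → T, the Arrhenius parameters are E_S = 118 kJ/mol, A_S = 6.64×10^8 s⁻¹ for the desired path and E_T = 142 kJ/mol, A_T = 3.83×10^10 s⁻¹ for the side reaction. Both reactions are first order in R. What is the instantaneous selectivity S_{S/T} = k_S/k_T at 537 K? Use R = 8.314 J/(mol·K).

Since both paths have the same order in R, the concentration cancels and S_{S/T} = k_S/k_T = (A_S/A_T)·exp[(E_T−E_S)/(RT)].
(E_T−E_S)/(RT) = (142−118)×10³/(8.314×537) = 24000/4465 = 5.376.
k_S/k_T = (6.64×10^8/3.83×10^10)·exp(5.376) = 0.01734 × 216.1 = 3.75.
Since E_S < E_T, lowering the temperature improves selectivity toward S.

3.75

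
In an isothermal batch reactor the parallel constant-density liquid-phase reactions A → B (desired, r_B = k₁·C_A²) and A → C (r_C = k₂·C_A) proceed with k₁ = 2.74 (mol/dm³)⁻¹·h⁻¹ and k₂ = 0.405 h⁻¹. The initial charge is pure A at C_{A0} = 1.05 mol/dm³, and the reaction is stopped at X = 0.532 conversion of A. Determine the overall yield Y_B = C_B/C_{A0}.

C_A = C_{A0}(1−X) = 0.4914 mol/dm³.
Along a PFR/batch, dC_C/dC_A = −r_C/(r_B+r_C) = −k₂/(k₂+k₁·C_A).
Integrating from C_{A0} to C_A: C_C = (0.405/2.74)·ln[(0.405+2.74·1.05)/(0.405+2.74·0.491)] = 0.1478·ln(3.282/1.751) = 0.09283 mol/dm³.
Then C_B = (C_{A0}−C_A) − C_C = 0.5586 − 0.09283 = 0.4658 mol/dm³.
Y_B = C_B/C_{A0} = 0.4658/1.05 = 0.444.

0.444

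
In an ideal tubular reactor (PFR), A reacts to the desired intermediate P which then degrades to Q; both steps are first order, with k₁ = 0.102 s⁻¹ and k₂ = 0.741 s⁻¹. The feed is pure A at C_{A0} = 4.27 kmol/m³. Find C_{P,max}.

0.428 kmol/m³

At the optimum, C_{P,max}/C_{A0} = (k₁/k₂)^[k₂/(k₂−k₁)].
= (0.102/0.741)^(0.741/(0.741−0.102)) = (0.1377)^(1.160) = 0.1003.
C_{P,max} = 0.1003×4.27 = 0.428 kmol/m³.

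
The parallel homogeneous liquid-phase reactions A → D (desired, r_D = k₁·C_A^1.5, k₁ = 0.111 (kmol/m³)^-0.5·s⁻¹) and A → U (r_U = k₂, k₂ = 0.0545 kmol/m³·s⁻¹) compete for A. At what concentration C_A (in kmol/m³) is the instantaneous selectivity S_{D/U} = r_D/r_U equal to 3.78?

S_{D/U} = (k₁/k₂)·C_A^1.5 ⇒ C_A = (S·k₂/k₁)^(1/1.5).
= (3.78×0.0545/0.111)^(0.6667) = (1.856)^(0.6667) = 1.51 kmol/m³.

1.51 kmol/m³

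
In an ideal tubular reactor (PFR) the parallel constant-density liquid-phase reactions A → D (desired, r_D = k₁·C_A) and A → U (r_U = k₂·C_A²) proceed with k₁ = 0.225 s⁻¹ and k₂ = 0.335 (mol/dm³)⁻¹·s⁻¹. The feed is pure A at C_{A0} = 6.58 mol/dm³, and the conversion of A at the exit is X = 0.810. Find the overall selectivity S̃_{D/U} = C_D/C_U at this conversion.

C_A = C_{A0}(1−X) = 1.250 mol/dm³.
Along a PFR/batch, dC_D/dC_A = −r_D/(r_D+r_U) = −k₁/(k₁+k₂·C_A).
Integrating from C_{A0} to C_A: C_D = (0.225/0.335)·ln[(0.225+0.335·6.58)/(0.225+0.335·1.25)] = 0.6716·ln(2.429/0.6438) = 0.8919 mol/dm³.
C_U = (C_{A0}−C_A)−C_D = 4.438 mol/dm³; S̃_{D/U} = 0.8919/4.438 = 0.201.

0.201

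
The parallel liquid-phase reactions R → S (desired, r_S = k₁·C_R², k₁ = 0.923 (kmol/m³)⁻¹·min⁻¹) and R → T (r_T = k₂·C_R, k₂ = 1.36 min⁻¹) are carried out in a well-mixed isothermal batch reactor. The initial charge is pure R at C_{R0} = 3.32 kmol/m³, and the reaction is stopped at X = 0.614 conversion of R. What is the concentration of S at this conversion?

C_R = C_{R0}(1−X) = 1.282 kmol/m³.
Along a PFR/batch, dC_T/dC_R = −r_T/(r_S+r_T) = −k₂/(k₂+k₁·C_R).
Integrating from C_{R0} to C_R: C_T = (1.36/0.923)·ln[(1.36+0.923·3.32)/(1.36+0.923·1.28)] = 1.473·ln(4.424/2.543) = 0.8161 kmol/m³.
Then C_S = (C_{R0}−C_R) − C_T = 2.038 − 0.8161 = 1.222 kmol/m³.

1.22 kmol/m³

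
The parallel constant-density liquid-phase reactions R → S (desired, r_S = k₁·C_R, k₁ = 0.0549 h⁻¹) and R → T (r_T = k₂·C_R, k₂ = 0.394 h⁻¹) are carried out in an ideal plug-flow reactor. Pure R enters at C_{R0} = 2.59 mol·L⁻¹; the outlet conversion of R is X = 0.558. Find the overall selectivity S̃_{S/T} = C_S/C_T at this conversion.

0.139

C_R = C_{R0}(1−X) = 1.145 mol·L⁻¹.
Both paths are first order in R, so the instantaneous fraction to S is constant: dC_S/d(−C_R) = k₁/(k₁+k₂) = 0.1223.
C_S = 0.1223·(C_{R0}−C_R) = 0.1223×1.445 = 0.177 mol·L⁻¹.
C_T = (C_{R0}−C_R)−C_S = 1.268 mol·L⁻¹; S̃_{S/T} = 0.1767/1.268 = 0.139.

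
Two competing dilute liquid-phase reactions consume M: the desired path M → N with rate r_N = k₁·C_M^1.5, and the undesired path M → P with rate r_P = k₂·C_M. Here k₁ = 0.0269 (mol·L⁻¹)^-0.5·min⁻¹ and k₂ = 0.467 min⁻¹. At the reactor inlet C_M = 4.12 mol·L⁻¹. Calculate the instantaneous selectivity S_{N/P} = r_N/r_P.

0.117

S_{N/P} = r_N/r_P = (k₁·C_M^1.5)/(k₂·C_M) = (k₁/k₂)·C_M^0.5.
= (0.0269×4.120^1.5) / (0.467×4.120) = 0.2250/1.924 = 0.117.
Since the desired path is higher order in M, keeping C_M high (PFR or concentrated feed) favours N.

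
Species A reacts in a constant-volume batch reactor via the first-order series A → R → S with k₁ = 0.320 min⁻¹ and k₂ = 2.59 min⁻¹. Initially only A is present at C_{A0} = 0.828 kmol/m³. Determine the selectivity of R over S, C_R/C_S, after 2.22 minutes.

Solving the coupled first-order balances gives C_R(t) = [k₁/(k₂−k₁)]·C_{A0}·(e^(−k₁t) − e^(−k₂t)).
e^(−k₁t) = e^(−0.320×2.22) = e^(−0.7104) = 0.4914; e^(−k₂t) = e^(−5.750) = 0.003183.
C_R = 0.320×0.828/(2.59−0.320) × (0.4914−0.003183) = 0.1167×0.4883 = 0.05699 kmol/m³.
C_A = C_{A0}e^(−k₁t) = 0.4069 kmol/m³, so C_S = C_{A0}−C_A−C_R = 0.3641 kmol/m³; C_R/C_S = 0.157.

0.157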